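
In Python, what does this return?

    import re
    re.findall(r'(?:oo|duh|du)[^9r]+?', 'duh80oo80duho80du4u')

['duh8', 'oo8', 'duho', 'du4']

Alternation isn't longest-match — the leftmost alternative that fits at this position is chosen.
With no groups in the pattern, `findall` gives back each whole match — 4 here.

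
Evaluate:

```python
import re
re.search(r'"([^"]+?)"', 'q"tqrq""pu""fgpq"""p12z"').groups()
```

('tqrq',)

The match spans [1:7] → '"tqrq"'.
Captured: group 1 = 'tqrq'.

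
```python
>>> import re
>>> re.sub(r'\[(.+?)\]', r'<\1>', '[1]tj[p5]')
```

'<1>tj<p5>'

A non-greedy quantifier consumes as few characters as it can — just enough that the remainder of the pattern still matches from where it stops; whatever follows it matches normally.
`\1` in the replacement pulls in group 1's text for each match.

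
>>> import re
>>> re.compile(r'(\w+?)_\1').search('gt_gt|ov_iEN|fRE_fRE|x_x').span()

(0, 5)

A backreference is literal: `\1` must see the identical characters the first group matched.
`re.search` tries every starting position until one works.
The match spans [0:5] → 'gt_gt'.
Captured: group 1 = 'gt'.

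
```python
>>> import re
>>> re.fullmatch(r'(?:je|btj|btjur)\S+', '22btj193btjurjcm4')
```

`re.fullmatch` is like wrapping the pattern in `^…$` (in single-line mode).
Here there's no way to consume every character, so the call returns None.

None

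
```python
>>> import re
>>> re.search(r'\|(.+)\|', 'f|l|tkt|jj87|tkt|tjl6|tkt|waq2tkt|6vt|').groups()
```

`re.search` scans for the first position where the pattern succeeds.
The match spans [1:38] → '|l|tkt|jj87|tkt|tjl6|tkt|waq2tkt|6vt|'.
Captured: group 1 = 'l|tkt|jj87|tkt|tjl6|tkt|waq2tkt|6vt'.

('l|tkt|jj87|tkt|tjl6|tkt|waq2tkt|6vt',)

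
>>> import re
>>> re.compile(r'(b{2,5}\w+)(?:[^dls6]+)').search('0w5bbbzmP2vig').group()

'bbbzmP2vig'

Pattern: 2 to 5 of the literal 'b', then one or more of a word character (captured); then one or more of any character except [dls6] (non-capturing group).
Unlike `match`, `search` isn't anchored — it looks for the pattern anywhere in the string.
The match spans [3:13] → 'bbbzmP2vig'.
Captured: group 1 = 'bbbzmP2vi'.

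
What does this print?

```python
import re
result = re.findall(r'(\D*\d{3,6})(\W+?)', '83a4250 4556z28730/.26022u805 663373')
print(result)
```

The pattern matches zero or more of a non-digit, then 3 to 6 of a digit (captured); then one or more of a non-word character (lazy) (captured).
Because the quantifier is non-greedy, it stops expanding at the earliest point where the rest of the pattern can succeed.
Scanning left to right: at [2:8] match 'a4250 ', groups = ('a4250', ' '); at [12:19] match 'z28730/', groups = ('z28730', '/'); at [25:30] match 'u805 ', groups = ('u805', ' ').
`findall` packs the 2 group values into a tuple for every match.

[('a4250', ' '), ('z28730', '/'), ('u805', ' ')]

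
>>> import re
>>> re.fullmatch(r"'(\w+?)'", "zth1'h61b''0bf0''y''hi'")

None

`re.fullmatch` is like wrapping the pattern in `^…$` (in single-line mode).
Here the string isn't matched end-to-end, so the call returns None.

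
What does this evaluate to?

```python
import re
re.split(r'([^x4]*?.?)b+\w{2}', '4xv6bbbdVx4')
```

['4x', 'v6', 'x4']

Pattern: zero or more of any character except [x4] (lazy), then optionally any character (captured); then one or more of a literal 'b'; then exactly 2 of a word character.
Matches to split on: at [2:9] → 'v6bbbdV'.
With a capturing group present, the delimiter's captured portion is kept in the result list.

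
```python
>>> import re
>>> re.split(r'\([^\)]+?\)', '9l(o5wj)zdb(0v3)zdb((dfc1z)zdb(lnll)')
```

['9l', 'zdb', 'zdb', 'zdb', '']

Each match becomes a cut point; 5 segments remain.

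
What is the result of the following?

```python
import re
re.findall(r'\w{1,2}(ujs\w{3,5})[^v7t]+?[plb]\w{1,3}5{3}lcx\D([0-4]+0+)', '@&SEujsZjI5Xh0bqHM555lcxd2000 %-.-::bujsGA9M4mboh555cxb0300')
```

The pattern matches 1 to 2 of a word character; then the literal 'ujs', then 3 to 5 of a word character (captured); then one or more of any character except [v7t] (lazy), then one of [plb], then 1 to 3 of a word character; then exactly 3 of the literal '5', then the literal 'lcx', then a non-digit; then one or more of a character in [0-4], then one or more of the literal '0' (captured).
Scanning left to right: at [2:29] match 'SEujsZjI5Xh0bqHM555lcxd2000', groups = ('ujsZjI5X', '2000').
2 groups means the one result is a tuple of 2 captured strings — 1 here.

[('ujsZjI5X', '2000')]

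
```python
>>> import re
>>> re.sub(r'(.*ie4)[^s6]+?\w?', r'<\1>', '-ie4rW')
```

'<-ie4>'

Pattern: zero or more of any character, then the literal 'ie4' (captured); then one or more of any character except [s6] (lazy); then optionally a word character.
Each match is replaced using the text its own group 1 captured.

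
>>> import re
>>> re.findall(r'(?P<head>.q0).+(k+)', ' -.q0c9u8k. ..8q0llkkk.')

[('.q0', 'k')]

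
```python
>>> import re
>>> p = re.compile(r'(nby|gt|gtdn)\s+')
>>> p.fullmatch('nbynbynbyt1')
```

None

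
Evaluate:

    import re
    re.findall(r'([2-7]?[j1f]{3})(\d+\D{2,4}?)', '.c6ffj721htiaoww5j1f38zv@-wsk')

[('6ffj', '721ht'), ('5j1f', '38zv')]

Pattern: optionally a character in [2-7], then exactly 3 of one of [j1f] (captured); then one or more of a digit, then 2 to 4 of a non-digit (lazy) (captured).
Because the quantifier is non-greedy, it stops expanding at the earliest point where the rest of the pattern can succeed.
Walking the string: at [2:11] match '6ffj721ht', groups = ('6ffj', '721ht'); at [16:24] match '5j1f38zv', groups = ('5j1f', '38zv').
2 groups means each result is a tuple of 2 captured strings — 2 here.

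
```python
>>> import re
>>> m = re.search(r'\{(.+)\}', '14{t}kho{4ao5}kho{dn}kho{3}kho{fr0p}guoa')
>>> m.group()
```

`search` walks the string left to right and returns the first match it finds.
The match spans [2:36] → '{t}kho{4ao5}kho{dn}kho{3}kho{fr0p}'.
Captured: group 1 = 't}kho{4ao5}kho{dn}kho{3}kho{fr0p'.

'{t}kho{4ao5}kho{dn}kho{3}kho{fr0p}'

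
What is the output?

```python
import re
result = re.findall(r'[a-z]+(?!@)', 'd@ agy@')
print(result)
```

['ag']

The negative lookahead/lookbehind blocks any match where the forbidden context is present.
No capturing groups, so `findall` returns the 1 full match string.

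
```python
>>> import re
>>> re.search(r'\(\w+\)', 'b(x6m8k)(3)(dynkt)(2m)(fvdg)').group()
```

'(x6m8k)'

`re.search` tries every starting position until one works.
The match spans [1:8] → '(x6m8k)'.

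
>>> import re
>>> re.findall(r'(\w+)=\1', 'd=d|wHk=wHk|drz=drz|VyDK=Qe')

After group 1 captures some text, `\1` only succeeds where that same text appears again.
Walking the string: at [0:3] match 'd=d', group 1 = 'd'; at [4:11] match 'wHk=wHk', group 1 = 'wHk'; at [12:19] match 'drz=drz', group 1 = 'drz'.
One capturing group, so `findall` returns just the captured substring from each match — 3 in all.

['d', 'wHk', 'drz']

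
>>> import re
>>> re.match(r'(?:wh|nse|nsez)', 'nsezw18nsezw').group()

'nse'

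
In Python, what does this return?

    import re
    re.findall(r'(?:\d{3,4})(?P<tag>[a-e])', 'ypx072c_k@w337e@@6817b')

One capturing group, so `findall` returns just the captured substring from each match — 3 in all.

['c', 'e', 'b']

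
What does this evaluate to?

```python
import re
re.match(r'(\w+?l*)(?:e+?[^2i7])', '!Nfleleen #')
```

None

The pattern matches one or more of a word character (lazy), then zero or more of the literal 'l' (captured); then one or more of the literal 'e' (lazy), then any character except [2i7] (non-capturing group).
With `match`, the pattern is implicitly anchored at the beginning.
Here position 0 doesn't satisfy it, so the call returns None.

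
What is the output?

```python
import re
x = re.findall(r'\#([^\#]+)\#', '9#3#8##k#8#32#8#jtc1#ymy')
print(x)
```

['3', 'k', '32', 'jtc1']

Scanning left to right: at [1:4] match '#3#', group 1 = '3'; at [6:9] match '#k#', group 1 = 'k'; at [10:14] match '#32#', group 1 = '32'; at [15:21] match '#jtc1#', group 1 = 'jtc1'.
Because there's exactly one group, `findall` drops the full match and keeps group 1 from each hit.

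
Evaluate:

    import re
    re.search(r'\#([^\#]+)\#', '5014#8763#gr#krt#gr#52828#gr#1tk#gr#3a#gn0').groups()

('8763',)

`re.search` scans for the first position where the pattern succeeds.
The match spans [4:10] → '#8763#'.
Captured: group 1 = '8763'.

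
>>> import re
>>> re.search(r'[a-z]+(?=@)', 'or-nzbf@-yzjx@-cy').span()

Because the assertion is zero-width, the text it checks is not consumed and won't appear in the result.
Unlike `match`, `search` isn't anchored — it looks for the pattern anywhere in the string.
The match spans [3:7] → 'nzbf'.

(3, 7)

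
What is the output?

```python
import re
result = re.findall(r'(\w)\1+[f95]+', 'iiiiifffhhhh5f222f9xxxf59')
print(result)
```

['i', 'h', '2', 'x']

The backreference `\1` re-matches whatever the first group consumed, character for character.
Scanning left to right: at [0:8] match 'iiiiifff', group 1 = 'i'; at [8:14] match 'hhhh5f', group 1 = 'h'; at [14:19] match '222f9', group 1 = '2'; at [19:25] match 'xxxf59', group 1 = 'x'.
One capturing group, so `findall` returns just the captured substring from each match — 4 in all.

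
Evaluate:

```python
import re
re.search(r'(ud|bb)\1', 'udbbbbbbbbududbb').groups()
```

The match spans [2:6] → 'bbbb'.
Captured: group 1 = 'bb'.

('bb',)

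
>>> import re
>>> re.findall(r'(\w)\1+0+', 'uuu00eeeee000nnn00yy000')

['u', 'e', 'n', 'y']

`\1` has to match the exact text group 1 already captured.
Scanning left to right: at [0:5] match 'uuu00', group 1 = 'u'; at [5:13] match 'eeeee000', group 1 = 'e'; at [13:18] match 'nnn00', group 1 = 'n'; at [18:23] match 'yy000', group 1 = 'y'.
One capturing group, so `findall` returns just the captured substring from each match — 4 in all.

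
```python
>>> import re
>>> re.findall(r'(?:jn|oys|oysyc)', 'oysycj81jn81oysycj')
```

['oys', 'jn', 'oys']

`|` is ordered: at each position the engine commits to the first alternative that works.
Scanning left to right: at [0:3] → 'oys'; at [8:10] → 'jn'; at [12:15] → 'oys'.
Since nothing is captured, `findall` lists the 3 matched substrings directly.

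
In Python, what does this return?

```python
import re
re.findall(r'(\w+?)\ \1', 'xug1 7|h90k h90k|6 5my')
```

['h90k']

The backreference `\1` re-matches whatever the first group consumed, character for character.
Scanning left to right: at [7:16] match 'h90k h90k', group 1 = 'h90k'.
One capturing group, so `findall` returns just the captured substring from the one match — 1 in all.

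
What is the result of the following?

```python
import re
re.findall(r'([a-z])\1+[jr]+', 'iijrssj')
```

['i', 's']

`\1` has to match the exact text group 1 already captured.
Walking the string: at [0:4] match 'iijr', group 1 = 'i'; at [4:7] match 'ssj', group 1 = 's'.
Because there's exactly one group, `findall` drops the full match and keeps group 1 from each hit.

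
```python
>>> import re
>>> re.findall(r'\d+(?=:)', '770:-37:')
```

['770', '37']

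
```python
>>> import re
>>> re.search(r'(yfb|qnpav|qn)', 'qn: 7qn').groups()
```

The match spans [0:2] → 'qn'.
Captured: group 1 = 'qn'.

('qn',)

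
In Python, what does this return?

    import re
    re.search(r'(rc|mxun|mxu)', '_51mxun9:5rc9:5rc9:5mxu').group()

'mxun'

Alternation tries branches left to right and keeps the first one that lets the overall match succeed at that position.
`re.search` scans for the first position where the pattern succeeds.
The match spans [3:7] → 'mxun'.
Captured: group 1 = 'mxun'.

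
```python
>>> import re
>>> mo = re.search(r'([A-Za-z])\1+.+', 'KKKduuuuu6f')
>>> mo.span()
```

(0, 11)

The backreference `\1` re-matches whatever the first group consumed, character for character.
`re.search` scans for the first position where the pattern succeeds.
The match spans [0:11] → 'KKKduuuuu6f'.
Captured: group 1 = 'K'.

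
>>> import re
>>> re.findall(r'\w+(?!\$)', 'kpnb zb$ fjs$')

['kpnb', 'z', 'fj']

The negative lookahead/lookbehind blocks any match where the forbidden context is present.
Scanning left to right: at [0:4] → 'kpnb'; at [5:6] → 'z'; at [9:11] → 'fj'.
`findall` yields the raw match text (3 of them) because the pattern has no groups.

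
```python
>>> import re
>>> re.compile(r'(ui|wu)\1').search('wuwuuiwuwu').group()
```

After group 1 captures some text, `\1` only succeeds where that same text appears again.
Unlike `match`, `search` isn't anchored — it looks for the pattern anywhere in the string.
The match spans [0:4] → 'wuwu'.
Captured: group 1 = 'wu'.

'wuwu'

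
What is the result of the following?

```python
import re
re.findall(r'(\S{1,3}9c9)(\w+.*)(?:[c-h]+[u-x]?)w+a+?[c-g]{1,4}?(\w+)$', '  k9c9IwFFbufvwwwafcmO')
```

[('k9c9', 'IwFFbu', 'cmO')]

This matches 1 to 3 of a non-whitespace character, then the literal '9c9' (captured); then one or more of a word character, then zero or more of any character (captured); then one or more of a character in [c-h], then optionally a character in [u-x] (non-capturing group); then one or more of the literal 'w', then one or more of the literal 'a' (lazy), then 1 to 4 of a character in [c-g] (lazy); then one or more of a word character (captured); then anchored at the end.
A non-greedy quantifier consumes as few characters as it can — just enough that the remainder of the pattern still matches from where it stops; whatever follows it matches normally.
Matches: at [2:22] match 'k9c9IwFFbufvwwwafcmO', groups = ('k9c9', 'IwFFbu', 'cmO').
3 groups means the one result is a tuple of 3 captured strings — 1 here.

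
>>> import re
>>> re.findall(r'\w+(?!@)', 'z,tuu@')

The negative lookaround is zero-width — it rules out positions where the adjacent text would match, without consuming anything.
Walking the string: at [0:1] → 'z'; at [2:4] → 'tu'.
`findall` yields the raw match text (2 of them) because the pattern has no groups.

['z', 'tu']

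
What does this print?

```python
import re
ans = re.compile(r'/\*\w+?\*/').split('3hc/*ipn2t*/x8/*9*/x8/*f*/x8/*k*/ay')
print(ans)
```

['3hc', 'x8', 'x8', 'x8', 'ay']

Each match becomes a cut point; 5 segments remain.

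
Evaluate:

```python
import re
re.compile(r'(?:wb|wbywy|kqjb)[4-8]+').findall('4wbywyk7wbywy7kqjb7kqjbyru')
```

['wbywy7', 'kqjb7']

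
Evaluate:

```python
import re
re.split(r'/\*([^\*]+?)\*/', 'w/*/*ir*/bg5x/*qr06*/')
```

The group in the pattern means `split` returns the separators' captures alongside the pieces.

['w/*', 'ir', 'bg5x', 'qr06', '']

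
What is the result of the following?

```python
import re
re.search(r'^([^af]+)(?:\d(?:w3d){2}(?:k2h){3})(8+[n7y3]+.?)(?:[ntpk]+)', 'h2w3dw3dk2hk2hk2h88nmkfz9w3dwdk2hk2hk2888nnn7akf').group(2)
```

'88nm'

Pattern: anchored at the start of the string; then one or more of any character except [af] (captured); then a digit, then the literal 'w3d' repeated 2 times, then the literal 'k2h' repeated 3 times (non-capturing group); then one or more of the literal '8', then one or more of one of [n7y3], then optionally any character (captured); then one or more of one of [ntpk] (non-capturing group).
`re.search` scans for the first position where the pattern succeeds.
The match spans [0:22] → 'h2w3dw3dk2hk2hk2h88nmk'.
Captured: group 1 = 'h', group 2 = '88nm'.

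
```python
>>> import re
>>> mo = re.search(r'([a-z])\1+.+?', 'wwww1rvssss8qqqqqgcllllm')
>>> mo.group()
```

'wwww1'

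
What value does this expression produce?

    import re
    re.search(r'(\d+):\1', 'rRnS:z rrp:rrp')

The backreference `\1` re-matches whatever the first group consumed, character for character.
Unlike `match`, `search` isn't anchored — it looks for the pattern anywhere in the string.
Here nothing in the string fits, so the call returns None.

None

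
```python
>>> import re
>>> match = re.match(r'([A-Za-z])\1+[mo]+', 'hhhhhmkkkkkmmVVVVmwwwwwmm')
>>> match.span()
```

(0, 6)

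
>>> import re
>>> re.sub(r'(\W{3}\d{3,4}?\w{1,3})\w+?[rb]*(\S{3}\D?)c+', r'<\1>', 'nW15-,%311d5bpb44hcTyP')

The replacement refers to a captured group, so each match is rewritten using its own captured text.

'nW15<-,%311d5b>TyP'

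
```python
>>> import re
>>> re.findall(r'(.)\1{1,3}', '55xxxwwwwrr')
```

A backreference is literal: `\1` must see the identical characters the first group matched.
Matches: at [0:2] match '55', group 1 = '5'; at [2:5] match 'xxx', group 1 = 'x'; at [5:9] match 'wwww', group 1 = 'w'; at [9:11] match 'rr', group 1 = 'r'.
One capturing group, so `findall` returns just the captured substring from each match — 4 in all.

['5', 'x', 'w', 'r']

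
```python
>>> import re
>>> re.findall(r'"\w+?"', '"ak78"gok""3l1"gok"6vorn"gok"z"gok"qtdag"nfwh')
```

Walking the string: at [0:6] → '"ak78"'; at [10:15] → '"3l1"'; at [18:25] → '"6vorn"'; at [28:31] → '"z"'; at [34:41] → '"qtdag"'.
Since nothing is captured, `findall` lists the 5 matched substrings directly.

['"ak78"', '"3l1"', '"6vorn"', '"z"', '"qtdag"']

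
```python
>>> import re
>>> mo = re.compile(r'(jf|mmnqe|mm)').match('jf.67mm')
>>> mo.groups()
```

('jf',)

The match spans [0:2] → 'jf'.
Captured: group 1 = 'jf'.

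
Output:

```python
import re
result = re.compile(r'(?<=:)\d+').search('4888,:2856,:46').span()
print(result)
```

The positive lookaround only admits positions where the adjacent text matches; those characters stay outside the span.
`re.search` scans for the first position where the pattern succeeds.
The match spans [6:10] → '2856'.

(6, 10)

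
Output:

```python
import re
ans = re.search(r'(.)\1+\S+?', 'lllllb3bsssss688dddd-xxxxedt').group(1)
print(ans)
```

l

A backreference is literal: `\1` must see the identical characters the first group matched.
`re.search` tries every starting position until one works.
The match spans [0:6] → 'lllllb'.
Captured: group 1 = 'l'.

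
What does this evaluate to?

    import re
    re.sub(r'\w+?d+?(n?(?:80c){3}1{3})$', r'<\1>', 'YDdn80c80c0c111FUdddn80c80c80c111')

'<n80c80c80c111>'

Each match is replaced using the text its own group 1 captured.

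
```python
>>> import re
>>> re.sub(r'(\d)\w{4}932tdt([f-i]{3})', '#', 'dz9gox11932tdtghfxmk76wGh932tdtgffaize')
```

'dz9gox11932tdtghfxmk#aize'

Pattern: a digit (captured); then exactly 4 of a word character, then the literal '932', then the literal 'tdt'; then exactly 3 of a character in [f-i] (captured).
Each match is replaced by '#'.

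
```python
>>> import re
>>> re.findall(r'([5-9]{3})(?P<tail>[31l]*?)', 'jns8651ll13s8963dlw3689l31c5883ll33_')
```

Pattern: exactly 3 of a character in [5-9] (captured); then zero or more of one of [31l] (lazy) (captured as 'tail').
Walking the string: at [3:6] match '865', groups = ('865', ''); at [12:15] match '896', groups = ('896', ''); at [20:23] match '689', groups = ('689', ''); at [27:30] match '588', groups = ('588', '').
With 2 capturing groups, `findall` returns a 2-tuple per match.

[('865', ''), ('896', ''), ('689', ''), ('588', '')]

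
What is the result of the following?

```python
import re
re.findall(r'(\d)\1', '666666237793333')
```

`\1` has to match the exact text group 1 already captured.
Walking the string: at [0:2] match '66', group 1 = '6'; at [2:4] match '66', group 1 = '6'; at [4:6] match '66', group 1 = '6'; at [8:10] match '77', group 1 = '7'; at [11:13] match '33', group 1 = '3'; ….
Because there's exactly one group, `findall` drops the full match and keeps group 1 from each hit.

['6', '6', '6', '7', '3', '3']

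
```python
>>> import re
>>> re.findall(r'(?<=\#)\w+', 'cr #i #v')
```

['i', 'v']

Because the assertion is zero-width, the text it checks is not consumed and won't appear in the result.
Scanning left to right: at [4:5] → 'i'; at [7:8] → 'v'.
No capturing groups, so `findall` returns the 2 full match strings.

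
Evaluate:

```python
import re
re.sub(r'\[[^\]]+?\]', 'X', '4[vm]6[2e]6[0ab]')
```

Each match is replaced by 'X'.

'4X6X6X'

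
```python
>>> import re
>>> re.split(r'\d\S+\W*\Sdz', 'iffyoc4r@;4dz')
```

['iffyoc', '']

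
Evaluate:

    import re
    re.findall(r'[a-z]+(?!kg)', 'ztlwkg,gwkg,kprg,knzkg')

The negative lookaround is zero-width — it rules out positions where the adjacent text would match, without consuming anything.
Walking the string: at [0:6] → 'ztlwkg'; at [7:11] → 'gwkg'; at [12:16] → 'kprg'; at [17:22] → 'knzkg'.
`findall` yields the raw match text (4 of them) because the pattern has no groups.

['ztlwkg', 'gwkg', 'kprg', 'knzkg']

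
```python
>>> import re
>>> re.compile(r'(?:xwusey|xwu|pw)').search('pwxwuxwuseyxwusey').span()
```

(0, 2)

The match spans [0:2] → 'pw'.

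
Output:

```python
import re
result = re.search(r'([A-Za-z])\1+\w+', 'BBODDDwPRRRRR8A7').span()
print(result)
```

(0, 16)

A backreference is literal: `\1` must see the identical characters the first group matched.
`re.search` scans for the first position where the pattern succeeds.
The match spans [0:16] → 'BBODDDwPRRRRR8A7'.
Captured: group 1 = 'B'.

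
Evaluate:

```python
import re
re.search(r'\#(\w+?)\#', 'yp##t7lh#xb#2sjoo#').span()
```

(3, 9)

`search` walks the string left to right and returns the first match it finds.
The match spans [3:9] → '#t7lh#'.
Captured: group 1 = 't7lh'.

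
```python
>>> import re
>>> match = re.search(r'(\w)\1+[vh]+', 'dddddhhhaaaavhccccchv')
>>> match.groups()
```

('d',)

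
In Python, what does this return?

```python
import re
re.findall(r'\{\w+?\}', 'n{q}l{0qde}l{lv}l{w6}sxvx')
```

['{q}', '{0qde}', '{lv}', '{w6}']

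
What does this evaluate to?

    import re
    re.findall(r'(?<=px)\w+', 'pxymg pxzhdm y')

Because the assertion is zero-width, the text it checks is not consumed and won't appear in the result.
No capturing groups, so `findall` returns the 2 full match strings.

['ymg', 'zhdm']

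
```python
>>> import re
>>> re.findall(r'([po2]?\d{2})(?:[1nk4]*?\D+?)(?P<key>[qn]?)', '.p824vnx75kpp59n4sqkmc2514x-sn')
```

[('p82', 'n'), ('75', ''), ('p59', ''), ('251', '')]

Pattern: optionally one of [po2], then exactly 2 of a digit (captured); then zero or more of one of [1nk4] (lazy), then one or more of a non-digit (lazy) (non-capturing group); then optionally one of [qn] (captured as 'key').
The `?` after the quantifier makes it lazy — it takes as little as possible before letting the rest of the pattern try.
Scanning left to right: at [1:7] match 'p824vn', groups = ('p82', 'n'); at [8:11] match '75k', groups = ('75', ''); at [12:16] match 'p59n', groups = ('p59', ''); at [22:27] match '2514x', groups = ('251', '').
2 groups means each result is a tuple of 2 captured strings — 4 here.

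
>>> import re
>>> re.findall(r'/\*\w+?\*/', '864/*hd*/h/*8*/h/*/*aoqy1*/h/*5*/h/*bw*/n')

['/*hd*/', '/*8*/', '/*aoqy1*/', '/*5*/', '/*bw*/']

Matches: at [3:9] → '/*hd*/'; at [10:15] → '/*8*/'; at [18:27] → '/*aoqy1*/'; at [28:33] → '/*5*/'; at [34:40] → '/*bw*/'.
`findall` yields the raw match text (5 of them) because the pattern has no groups.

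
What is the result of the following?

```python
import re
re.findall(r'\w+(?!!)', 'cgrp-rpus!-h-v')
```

The negative lookahead/lookbehind blocks any match where the forbidden context is present.
Walking the string: at [0:4] → 'cgrp'; at [5:8] → 'rpu'; at [11:12] → 'h'; at [13:14] → 'v'.
Since nothing is captured, `findall` lists the 4 matched substrings directly.

['cgrp', 'rpu', 'h', 'v']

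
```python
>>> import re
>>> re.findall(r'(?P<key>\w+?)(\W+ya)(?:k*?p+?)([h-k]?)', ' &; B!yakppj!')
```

[('B', '!ya', '')]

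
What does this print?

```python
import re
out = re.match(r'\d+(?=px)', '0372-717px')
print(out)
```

None

The positive lookaround only admits positions where the adjacent text matches; those characters stay outside the span.
With `match`, the pattern is implicitly anchored at the beginning.
Here position 0 doesn't satisfy it, so the call returns None.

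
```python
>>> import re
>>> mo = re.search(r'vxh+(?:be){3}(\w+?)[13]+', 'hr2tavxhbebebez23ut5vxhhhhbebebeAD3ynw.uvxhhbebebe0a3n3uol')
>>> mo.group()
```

'vxhbebebez23'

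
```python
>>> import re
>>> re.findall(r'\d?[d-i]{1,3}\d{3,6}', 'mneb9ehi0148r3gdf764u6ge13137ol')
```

['9ehi0148', '3gdf764', '6ge13137']

Since nothing is captured, `findall` lists the 3 matched substrings directly.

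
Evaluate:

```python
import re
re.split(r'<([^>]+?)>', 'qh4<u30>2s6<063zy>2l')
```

The group in the pattern means `split` returns the separators' captures alongside the pieces.

['qh4', 'u30', '2s6', '063zy', '2l']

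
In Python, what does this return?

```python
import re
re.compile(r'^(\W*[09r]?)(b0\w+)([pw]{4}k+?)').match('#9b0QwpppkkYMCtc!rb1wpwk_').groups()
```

('#9', 'b0Q', 'wpppk')

The pattern matches anchored at the start of the string; then zero or more of a non-word character, then optionally one of [09r] (captured); then the literal 'b0', then one or more of a word character (captured); then exactly 4 of one of [pw], then one or more of a literal 'k' (lazy) (captured).
The `?` after the quantifier makes it lazy — it takes as little as possible before letting the rest of the pattern try.
`re.match` only tries the pattern at the start of the string.
The match spans [0:10] → '#9b0Qwpppk'.
Captured: group 1 = '#9', group 2 = 'b0Q', group 3 = 'wpppk'.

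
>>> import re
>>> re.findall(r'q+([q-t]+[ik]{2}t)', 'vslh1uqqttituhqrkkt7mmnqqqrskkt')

['rkkt', 'rskkt']

Pattern: one or more of a literal 'q'; then one or more of a character in [q-t], then exactly 2 of one of [ik], then a literal 't' (captured).
Because there's exactly one group, `findall` drops the full match and keeps group 1 from each hit.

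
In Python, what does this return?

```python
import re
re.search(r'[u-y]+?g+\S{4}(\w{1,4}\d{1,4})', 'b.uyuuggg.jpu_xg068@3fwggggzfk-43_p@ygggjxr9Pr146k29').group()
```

'uyuuggg.jpu_xg068'

The pattern matches one or more of a character in [u-y] (lazy), then one or more of the literal 'g', then exactly 4 of a non-whitespace character; then 1 to 4 of a word character, then 1 to 4 of a digit (captured).
`re.search` scans for the first position where the pattern succeeds.
The match spans [2:19] → 'uyuuggg.jpu_xg068'.
Captured: group 1 = '_xg068'.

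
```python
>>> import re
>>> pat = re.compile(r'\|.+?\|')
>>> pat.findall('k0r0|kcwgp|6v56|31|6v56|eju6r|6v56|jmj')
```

['|kcwgp|', '|31|', '|eju6r|']

Since nothing is captured, `findall` lists the 3 matched substrings directly.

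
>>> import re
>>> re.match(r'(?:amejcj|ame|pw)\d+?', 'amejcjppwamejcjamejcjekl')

With `match`, the pattern is implicitly anchored at the beginning.
Here position 0 doesn't satisfy it, so the call returns None.

None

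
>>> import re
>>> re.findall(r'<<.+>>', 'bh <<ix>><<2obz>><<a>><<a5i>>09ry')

With no groups in the pattern, `findall` gives back each whole match — 1 here.

['<<ix>><<2obz>><<a>><<a5i>>']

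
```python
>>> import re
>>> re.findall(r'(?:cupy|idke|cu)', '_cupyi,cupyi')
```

The regex engine tests alternatives in the order written; an earlier branch that matches wins even if a later one would match more.
With no groups in the pattern, `findall` gives back each whole match — 2 here.

['cupy', 'cupy']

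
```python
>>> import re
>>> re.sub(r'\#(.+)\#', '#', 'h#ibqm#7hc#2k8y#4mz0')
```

'h#4mz0'

Matches: at [1:16] → '#ibqm#7hc#2k8y#'.
`sub` substitutes '#' at each match site.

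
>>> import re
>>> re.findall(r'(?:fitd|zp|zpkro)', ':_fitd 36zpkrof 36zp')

Alternation tries branches left to right and keeps the first one that lets the overall match succeed at that position.
Scanning left to right: at [2:6] → 'fitd'; at [9:11] → 'zp'; at [18:20] → 'zp'.
`findall` yields the raw match text (3 of them) because the pattern has no groups.

['fitd', 'zp', 'zp']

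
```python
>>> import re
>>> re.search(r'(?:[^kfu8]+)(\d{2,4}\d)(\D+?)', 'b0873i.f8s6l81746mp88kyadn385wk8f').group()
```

'b0873i'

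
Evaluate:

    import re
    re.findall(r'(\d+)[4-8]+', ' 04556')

['0455']

Pattern: one or more of a digit (captured); then one or more of a character in [4-8].
Walking the string: at [1:6] match '04556', group 1 = '0455'.
One capturing group, so `findall` returns just the captured substring from the one match — 1 in all.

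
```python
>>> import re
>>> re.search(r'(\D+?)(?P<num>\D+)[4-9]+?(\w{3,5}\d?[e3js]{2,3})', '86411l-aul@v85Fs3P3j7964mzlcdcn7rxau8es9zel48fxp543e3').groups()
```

Pattern: one or more of a non-digit (lazy) (captured); then one or more of a non-digit (captured as 'num'); then one or more of a character in [4-9] (lazy); then 3 to 5 of a word character, then optionally a digit, then 2 to 3 of one of [e3js] (captured).
Because the quantifier is non-greedy, it stops expanding at the earliest point where the rest of the pattern can succeed.
`re.search` scans for the first position where the pattern succeeds.
The match spans [5:20] → 'l-aul@v85Fs3P3j'.
Captured: group 1 = 'l', group 2 = '-aul@v', group 3 = '5Fs3P3j'.

('l', '-aul@v', '5Fs3P3j')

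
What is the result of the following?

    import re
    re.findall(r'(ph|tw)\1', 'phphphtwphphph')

A backreference is literal: `\1` must see the identical characters the first group matched.
Matches: at [0:4] match 'phph', group 1 = 'ph'; at [8:12] match 'phph', group 1 = 'ph'.
Because there's exactly one group, `findall` drops the full match and keeps group 1 from each hit.

['ph', 'ph']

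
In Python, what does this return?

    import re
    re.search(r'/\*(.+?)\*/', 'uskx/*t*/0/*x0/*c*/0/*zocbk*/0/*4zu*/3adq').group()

'/*t*/'

Because the quantifier is non-greedy, it stops expanding at the earliest point where the rest of the pattern can succeed.
Unlike `match`, `search` isn't anchored — it looks for the pattern anywhere in the string.
The match spans [4:9] → '/*t*/'.
Captured: group 1 = 't'.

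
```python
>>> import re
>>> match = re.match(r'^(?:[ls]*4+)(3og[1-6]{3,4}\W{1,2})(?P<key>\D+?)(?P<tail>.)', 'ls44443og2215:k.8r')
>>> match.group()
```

'ls44443og2215:k.'

Pattern: anchored at the start of the string; then zero or more of one of [ls], then one or more of the literal '4' (non-capturing group); then the literal '3og', then 3 to 4 of a character in [1-6], then 1 to 2 of a non-word character (captured); then one or more of a non-digit (lazy) (captured as 'key'); then any character (captured as 'tail').
The `?` after the quantifier makes it lazy — it takes as little as possible before letting the rest of the pattern try.
`re.match` only tries the pattern at the start of the string.
The match spans [0:16] → 'ls44443og2215:k.'.
Captured: group 1 = '3og2215:', group 2 = 'k', group 3 = '.'.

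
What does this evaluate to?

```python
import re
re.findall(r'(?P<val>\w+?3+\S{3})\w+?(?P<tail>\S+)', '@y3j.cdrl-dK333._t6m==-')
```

[('y3j.c', 'rl-dK333._t6m==-')]

Pattern: one or more of a word character (lazy), then one or more of a literal '3', then exactly 3 of a non-whitespace character (captured as 'val'); then one or more of a word character (lazy); then one or more of a non-whitespace character (captured as 'tail').
A `+?`/`*?`/`{m,n}?` starts at its minimum and grows only as far as needed for what follows to match.
Walking the string: at [1:23] match 'y3j.cdrl-dK333._t6m==-', groups = ('y3j.c', 'rl-dK333._t6m==-').
Multiple groups make `findall` return tuples — one 2-tuple for the one match.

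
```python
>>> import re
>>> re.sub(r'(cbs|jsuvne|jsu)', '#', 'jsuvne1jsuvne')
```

'#1#'

Branches in `(...|...)` are attempted left-to-right; the first branch that allows the whole pattern to succeed is taken.
Matches: at [0:6] → 'jsuvne'; at [7:13] → 'jsuvne'.
Every occurrence is swapped for '#'.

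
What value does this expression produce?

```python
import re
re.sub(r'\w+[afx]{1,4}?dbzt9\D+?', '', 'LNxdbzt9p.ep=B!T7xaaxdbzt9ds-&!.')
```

'.ep=B!s-&!.'

Pattern: one or more of a word character, then 1 to 4 of one of [afx] (lazy); then the literal 'dbz', then the literal 't9', then one or more of a non-digit (lazy).
Matches: at [0:9] → 'LNxdbzt9p'; at [15:27] → 'T7xaaxdbzt9d'.
Each match is replaced by ''.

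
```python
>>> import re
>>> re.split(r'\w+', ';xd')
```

[';', '']

This matches one or more of a word character.
Matches to split on: at [1:3] → 'xd'.
Splitting on the pattern gives 2 pieces.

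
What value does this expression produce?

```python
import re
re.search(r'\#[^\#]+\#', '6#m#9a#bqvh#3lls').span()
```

The match spans [1:4] → '#m#'.

(1, 4)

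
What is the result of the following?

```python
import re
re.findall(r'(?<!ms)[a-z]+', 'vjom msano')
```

['vjom', 'msano']

Because the assertion is negative and zero-width, positions next to the forbidden text are skipped.
Scanning left to right: at [0:4] → 'vjom'; at [5:10] → 'msano'.
Since nothing is captured, `findall` lists the 2 matched substrings directly.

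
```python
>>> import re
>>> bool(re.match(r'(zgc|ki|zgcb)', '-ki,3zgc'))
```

False

`re.match` only tries the pattern at the start of the string.
Here the string doesn't start with a match, so the call returns None, and `bool(None)` is False.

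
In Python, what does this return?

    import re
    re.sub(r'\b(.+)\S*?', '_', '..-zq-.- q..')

The pattern matches a word boundary (`\b`, zero-width); then one or more of any character (captured); then zero or more of a non-whitespace character (lazy).
Matches: at [3:12] → 'zq-.- q..'.
Every occurrence is swapped for '_'.

'..-_'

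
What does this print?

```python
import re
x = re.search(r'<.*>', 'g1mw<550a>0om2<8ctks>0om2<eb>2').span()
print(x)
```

Unlike `match`, `search` isn't anchored — it looks for the pattern anywhere in the string.
The match spans [4:29] → '<550a>0om2<8ctks>0om2<eb>'.

(4, 29)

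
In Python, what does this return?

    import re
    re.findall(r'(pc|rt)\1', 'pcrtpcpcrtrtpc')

`\1` is not a pattern — it's the concrete string captured by group 1, re-applied verbatim.
Walking the string: at [4:8] match 'pcpc', group 1 = 'pc'; at [8:12] match 'rtrt', group 1 = 'rt'.
Because there's exactly one group, `findall` drops the full match and keeps group 1 from each hit.

['pc', 'rt']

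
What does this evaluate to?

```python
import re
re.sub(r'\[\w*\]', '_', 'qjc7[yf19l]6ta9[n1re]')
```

Matches: at [4:11] → '[yf19l]'; at [15:21] → '[n1re]'.
Each match is replaced by '_'.

'qjc7_6ta9_'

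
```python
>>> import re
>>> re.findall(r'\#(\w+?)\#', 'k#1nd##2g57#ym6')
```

Scanning left to right: at [1:6] match '#1nd#', group 1 = '1nd'; at [6:12] match '#2g57#', group 1 = '2g57'.
With a single group, `findall` returns only what that group captured — 2 items.

['1nd', '2g57']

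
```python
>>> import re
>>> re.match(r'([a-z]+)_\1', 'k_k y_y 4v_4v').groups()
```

('k',)

The match spans [0:3] → 'k_k'.
Captured: group 1 = 'k'.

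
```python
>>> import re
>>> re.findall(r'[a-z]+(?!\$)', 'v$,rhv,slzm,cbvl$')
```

['rhv', 'slzm', 'cbv']

The negative lookaround is zero-width — it rules out positions where the adjacent text would match, without consuming anything.
No capturing groups, so `findall` returns the 3 full match strings.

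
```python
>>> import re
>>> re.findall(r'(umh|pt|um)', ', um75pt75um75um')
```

['um', 'pt', 'um', 'um']

`findall` collects group 1 from each match (4 total).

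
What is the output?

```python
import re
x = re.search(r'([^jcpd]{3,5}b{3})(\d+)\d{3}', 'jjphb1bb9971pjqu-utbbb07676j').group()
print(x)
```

qu-utbbb07676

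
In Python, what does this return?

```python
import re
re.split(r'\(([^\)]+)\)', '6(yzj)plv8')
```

With a capturing group present, the delimiter's captured portion is kept in the result list.

['6', 'yzj', 'plv8']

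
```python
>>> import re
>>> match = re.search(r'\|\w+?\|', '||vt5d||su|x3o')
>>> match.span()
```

`re.search` tries every starting position until one works.
The match spans [1:7] → '|vt5d|'.

(1, 7)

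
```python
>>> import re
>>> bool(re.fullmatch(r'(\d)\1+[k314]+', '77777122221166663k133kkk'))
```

False

`\1` is not a pattern — it's the concrete string captured by group 1, re-applied verbatim.
`re.fullmatch` is like wrapping the pattern in `^…$` (in single-line mode).
Here the string isn't matched end-to-end, so the call returns None, and `bool(None)` is False.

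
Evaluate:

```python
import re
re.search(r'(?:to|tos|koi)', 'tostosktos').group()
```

'to'

`|` is ordered: at each position the engine commits to the first alternative that works.
Unlike `match`, `search` isn't anchored — it looks for the pattern anywhere in the string.
The match spans [0:2] → 'to'.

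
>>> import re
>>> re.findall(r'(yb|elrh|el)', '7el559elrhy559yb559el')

['el', 'elrh', 'yb', 'el']

Branches in `(...|...)` are attempted left-to-right; the first branch that allows the whole pattern to succeed is taken.
Walking the string: at [1:3] match 'el', group 1 = 'el'; at [6:10] match 'elrh', group 1 = 'elrh'; at [14:16] match 'yb', group 1 = 'yb'; at [19:21] match 'el', group 1 = 'el'.
Because there's exactly one group, `findall` drops the full match and keeps group 1 from each hit.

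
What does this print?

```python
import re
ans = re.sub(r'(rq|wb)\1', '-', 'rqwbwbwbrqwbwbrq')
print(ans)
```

After group 1 captures some text, `\1` only succeeds where that same text appears again.
Every occurrence is swapped for '-'.

rq-wbrq-rq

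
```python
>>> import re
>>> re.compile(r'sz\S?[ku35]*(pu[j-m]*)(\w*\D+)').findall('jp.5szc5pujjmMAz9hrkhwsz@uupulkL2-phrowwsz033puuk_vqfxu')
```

[('pujjm', 'MAz9hrkhwsz@uupulkL'), ('pu', 'uk_vqfxu')]

The pattern matches the literal 'sz', then optionally a non-whitespace character, then zero or more of one of [ku35]; then the literal 'pu', then zero or more of a character in [j-m] (captured); then zero or more of a word character, then one or more of a non-digit (captured).
Matches: at [4:32] match 'szc5pujjmMAz9hrkhwsz@uupulkL', groups = ('pujjm', 'MAz9hrkhwsz@uupulkL'); at [40:55] match 'sz033puuk_vqfxu', groups = ('pu', 'uk_vqfxu').
2 groups means each result is a tuple of 2 captured strings — 2 here.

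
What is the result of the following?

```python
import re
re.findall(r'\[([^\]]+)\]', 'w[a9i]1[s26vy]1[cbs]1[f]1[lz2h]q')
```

Matches: at [1:6] match '[a9i]', group 1 = 'a9i'; at [7:14] match '[s26vy]', group 1 = 's26vy'; at [15:20] match '[cbs]', group 1 = 'cbs'; at [21:24] match '[f]', group 1 = 'f'; at [25:31] match '[lz2h]', group 1 = 'lz2h'.
With a single group, `findall` returns only what that group captured — 5 items.

['a9i', 's26vy', 'cbs', 'f', 'lz2h']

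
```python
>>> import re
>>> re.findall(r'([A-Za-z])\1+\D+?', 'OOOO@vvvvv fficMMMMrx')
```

['O', 'v', 'f', 'M']

A backreference is literal: `\1` must see the identical characters the first group matched.
Because there's exactly one group, `findall` drops the full match and keeps group 1 from each hit.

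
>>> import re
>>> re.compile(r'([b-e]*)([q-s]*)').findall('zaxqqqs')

[('', ''), ('', ''), ('', ''), ('', 'qqqs'), ('', '')]

This matches zero or more of a character in [b-e] (captured); then zero or more of a character in [q-s] (captured).
`findall` packs the 2 group values into a tuple for every match.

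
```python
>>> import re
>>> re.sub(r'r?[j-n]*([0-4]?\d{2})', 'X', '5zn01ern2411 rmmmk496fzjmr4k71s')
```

'5zXeX1 Xfzjmr4Xs'

This matches optionally the literal 'r', then zero or more of a character in [j-n]; then optionally a character in [0-4], then exactly 2 of a digit (captured).
Matches: at [2:5] → 'n01'; at [6:11] → 'rn241'; at [13:21] → 'rmmmk496'; at [27:30] → 'k71'.
`sub` substitutes 'X' at each match site.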